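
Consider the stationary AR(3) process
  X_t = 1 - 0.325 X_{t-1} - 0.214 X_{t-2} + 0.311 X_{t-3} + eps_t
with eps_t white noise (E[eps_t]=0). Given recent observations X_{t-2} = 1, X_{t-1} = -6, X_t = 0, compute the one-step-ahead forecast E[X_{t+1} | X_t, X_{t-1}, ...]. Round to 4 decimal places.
E[X_{t+1} \mid \mathcal F_t] = 2.5950

For an AR(p) model X_t = c + sum_i phi_i X_{t-i} + eps_t, the
one-step-ahead conditional mean is
  E[X_{t+1} | X_t, ...] = c + sum_i phi_i X_{t+1-i}.
Substitute known values:
  E[X_{t+1} | ...] = 1 + (-0.325) * (0) + (-0.214) * (-6) + (0.311) * (1)
                   = 2.5950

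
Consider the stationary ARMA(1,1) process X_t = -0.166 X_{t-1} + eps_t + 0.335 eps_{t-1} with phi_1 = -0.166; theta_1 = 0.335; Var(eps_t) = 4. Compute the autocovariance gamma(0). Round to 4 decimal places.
\gamma(0) = 4.1175

Multiply the model equation by X_{t-k} and take expectations. With theta_0 = psi_0 = 1 and psi_j the MA(infinity) weights, this gives
  gamma(k) - sum_i phi_i gamma(k-i) = c_k,
  c_k = sigma^2 * sum_{j=k..q} theta_j psi_{j-k}   (c_k = 0 for k > q),
using gamma(-m) = gamma(m).
psi-weights needed (psi_j = theta_j + sum_i phi_i psi_{j-i}):
  psi_1 = theta_1 + phi_1 = 0.335 + (-0.166) = 0.169
Right-hand sides:
  c_0 = sigma^2 (1 + theta_1 psi_1) = 4 * (1 + (0.335)(0.169)) = 4 * 1.056615 = 4.22646
  c_1 = sigma^2 theta_1 = 4 * (0.335) = 1.34
  c_2 = 0
Equations for k = 0 and k = 1 (AR order 1):
  gamma(0) = phi_1 gamma(1) + c_0
  gamma(1) = phi_1 gamma(0) + c_1
Substituting the second into the first: gamma(0) (1 - phi_1^2) = c_0 + phi_1 c_1, so
  gamma(0) = (c_0 + phi_1 c_1) / (1 - phi_1^2) = (4.22646 + (-0.166)(1.34)) / (1 - (-0.166)^2) = 4.00402 / 0.972444 = 4.117481.
Therefore gamma(0) = 4.1175 (to 4 decimal places).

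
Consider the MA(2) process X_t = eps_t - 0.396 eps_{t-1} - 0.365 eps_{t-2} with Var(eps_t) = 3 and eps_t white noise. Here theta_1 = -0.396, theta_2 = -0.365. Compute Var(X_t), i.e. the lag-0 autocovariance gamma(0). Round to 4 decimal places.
\gamma(0) = 3.8701

For an MA(q) process X_t = eps_t + sum_i theta_i eps_{t-i} with
Var(eps_t) = sigma^2, the variance is
  gamma(0) = sigma^2 * (1 + sum_i theta_i^2).
  sum_i theta_i^2 = (-0.396)^2 + (-0.365)^2 = 0.156816 + 0.133225 = 0.290041.
  gamma(0) = 3 * (1 + 0.290041) = 3 * 1.290041 = 3.870123, which rounds to 3.8701.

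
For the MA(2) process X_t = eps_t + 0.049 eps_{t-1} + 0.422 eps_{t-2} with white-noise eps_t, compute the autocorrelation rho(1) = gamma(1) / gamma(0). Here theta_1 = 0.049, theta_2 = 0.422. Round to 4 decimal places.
\rho(1) = 0.0590

For an MA(q) process with theta_0 = 1, the autocovariance is
  gamma(k) = sigma^2 * sum_{i=0..q-k} theta_i * theta_{i+k},
and rho(k) = gamma(k) / gamma(0). Sigma^2 cancels.
  numerator   = (1)*(0.049) + (0.049)*(0.422) = 0.069678.
  denominator = (1)^2 + (0.049)^2 + (0.422)^2 = 1.180485.
  rho(1) = 0.069678 / 1.180485 = 0.0590.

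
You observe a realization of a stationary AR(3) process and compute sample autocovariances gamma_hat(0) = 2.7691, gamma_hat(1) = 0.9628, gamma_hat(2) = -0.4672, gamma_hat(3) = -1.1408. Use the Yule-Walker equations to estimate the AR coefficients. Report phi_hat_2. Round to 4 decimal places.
\hat\phi_{2} = -0.2000

The Yule-Walker equations for an AR(p) process read, in matrix form,
  Gamma_p phi = r_p,   with   (Gamma_p)_{ij} = gamma(|i - j|),
                       (r_p)_i = gamma(i),   i,j = 1..p.
Substitute the sample gammas (Toeplitz matrix and right-hand side of size 3):
  Gamma_p = [[2.7691, 0.9628, -0.4672], [0.9628, 2.7691, 0.9628], [-0.4672, 0.9628, 2.7691]]
  r_p     = [0.9628, -0.4672, -1.1408]
Written out (R1..R3):
  (R1) 2.7691 phi_1 + 0.9628 phi_2 - 0.4672 phi_3 = 0.9628
  (R2) 0.9628 phi_1 + 2.7691 phi_2 + 0.9628 phi_3 = -0.4672
  (R3) -0.4672 phi_1 + 0.9628 phi_2 + 2.7691 phi_3 = -1.1408
Gaussian elimination:
  R2 <- R2 - (0.9628/2.7691) R1 = R2 - (0.347694) R1:  2.43434 phi_2 + 1.125243 phi_3 = -0.80196
  R3 <- R3 - (-0.4672/2.7691) R1 = R3 - (-0.168719) R1:  1.125243 phi_2 + 2.690274 phi_3 = -0.978357
  R3 <- R3 - (1.125243/2.43434) R2 = R3 - (0.462237) R2:  2.170145 phi_3 = -0.607661
Back-substitution:
  phi_hat_3 = -0.607661 / 2.170145 = -0.28001
  phi_hat_2 = (-0.80196 - (1.125243)(-0.28001)) / 2.43434 = -0.200005
  phi_hat_1 = (0.9628 - (0.9628)(-0.200005) - (-0.4672)(-0.28001)) / 2.7691 = 0.369992
So phi_hat = [0.3700, -0.2000, -0.2800].
Therefore phi_hat_2 = -0.2000.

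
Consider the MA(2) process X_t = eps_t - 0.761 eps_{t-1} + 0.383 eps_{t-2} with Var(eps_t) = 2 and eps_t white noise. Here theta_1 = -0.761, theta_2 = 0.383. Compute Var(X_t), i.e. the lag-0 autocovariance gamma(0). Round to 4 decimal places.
\gamma(0) = 3.4516

For an MA(q) process X_t = eps_t + sum_i theta_i eps_{t-i} with
Var(eps_t) = sigma^2, the variance is
  gamma(0) = sigma^2 * (1 + sum_i theta_i^2).
  sum_i theta_i^2 = (-0.761)^2 + (0.383)^2 = 0.579121 + 0.146689 = 0.72581.
  gamma(0) = 2 * (1 + 0.72581) = 2 * 1.72581 = 3.45162, which rounds to 3.4516.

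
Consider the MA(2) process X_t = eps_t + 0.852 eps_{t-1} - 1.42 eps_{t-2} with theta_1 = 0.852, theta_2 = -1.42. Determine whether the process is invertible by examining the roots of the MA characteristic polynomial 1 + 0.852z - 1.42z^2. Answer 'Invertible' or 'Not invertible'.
\text{Not invertible}

The MA(q) characteristic polynomial is P(z) = 1 + 0.852z - 1.42z^2.
Invertibility requires all roots to lie outside the unit circle, i.e. |z| > 1 for every root.
Set 1 + (0.852) z + (-1.42) z^2 = 0, i.e. a z^2 + b z + c = 0 with a = -1.42, b = 0.852, c = 1.
Discriminant D = b^2 - 4ac = (0.852)^2 - 4*(-1.42)*1 = 0.725904 - (-5.68) = 6.405904.
D >= 0, so the roots are real: z = (-b +/- sqrt(D)) / (2a) = (-0.852 +/- 2.530989) / (-2.84).
  z_1 = (-0.852 + 2.530989) / (-2.84) = -0.5912,   |z_1| = 0.5912.
  z_2 = (-0.852 - 2.530989) / (-2.84) = 1.1912,   |z_2| = 1.1912.
Moduli of all roots: 0.5912, 1.1912.
All moduli strictly greater than 1? No.
Verdict: Not invertible.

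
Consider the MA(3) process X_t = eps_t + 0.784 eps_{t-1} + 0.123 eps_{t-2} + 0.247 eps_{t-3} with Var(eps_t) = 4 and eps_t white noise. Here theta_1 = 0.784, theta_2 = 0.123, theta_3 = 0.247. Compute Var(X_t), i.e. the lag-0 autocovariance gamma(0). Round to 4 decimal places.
\gamma(0) = 6.7632

For an MA(q) process X_t = eps_t + sum_i theta_i eps_{t-i} with
Var(eps_t) = sigma^2, the variance is
  gamma(0) = sigma^2 * (1 + sum_i theta_i^2).
  sum_i theta_i^2 = (0.784)^2 + (0.123)^2 + (0.247)^2 = 0.614656 + 0.015129 + 0.061009 = 0.690794.
  gamma(0) = 4 * (1 + 0.690794) = 4 * 1.690794 = 6.763176, which rounds to 6.7632.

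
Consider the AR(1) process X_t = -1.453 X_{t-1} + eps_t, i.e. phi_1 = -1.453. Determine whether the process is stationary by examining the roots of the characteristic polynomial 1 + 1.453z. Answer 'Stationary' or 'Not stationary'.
\text{Not stationary}

The AR(p) characteristic polynomial is P(z) = 1 + 1.453z.
Stationarity requires all roots to lie outside the unit circle, i.e. |z| > 1 for every root.
This is linear in z: 1 + (1.453) z = 0  =>  z = -1/(1.453) = -0.688231,  |z| = 0.688231.
Moduli of all roots: 0.6882.
All moduli strictly greater than 1? No.
Verdict: Not stationary.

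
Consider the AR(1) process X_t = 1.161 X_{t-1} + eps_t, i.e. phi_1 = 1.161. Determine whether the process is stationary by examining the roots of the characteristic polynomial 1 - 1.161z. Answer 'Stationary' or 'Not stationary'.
\text{Not stationary}

The AR(p) characteristic polynomial is P(z) = 1 - 1.161z.
Stationarity requires all roots to lie outside the unit circle, i.e. |z| > 1 for every root.
This is linear in z: 1 + (-1.161) z = 0  =>  z = -1/(-1.161) = 0.861326,  |z| = 0.861326.
Moduli of all roots: 0.8613.
All moduli strictly greater than 1? No.
Verdict: Not stationary.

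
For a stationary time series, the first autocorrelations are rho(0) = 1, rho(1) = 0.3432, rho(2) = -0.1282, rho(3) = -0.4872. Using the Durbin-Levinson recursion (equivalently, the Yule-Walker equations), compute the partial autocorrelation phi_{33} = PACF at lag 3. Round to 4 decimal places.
\phi_{33} = -0.4120

The PACF at lag k is phi_{kk}, the last component of the solution
to the Yule-Walker system G_k phi = r_k where
  (G_k)_{ij} = rho(|i - j|), (r_k)_i = rho(i), i,j = 1..k.
Equivalently, Durbin-Levinson gives phi_{kk} iteratively:
  phi_{11} = rho(1)
  phi_{kk} = [rho(k) - sum_{j=1..k-1} phi_{k-1,j} rho(k-j)]
            / [1 - sum_{j=1..k-1} phi_{k-1,j} rho(j)],
  phi_{k,j} = phi_{k-1,j} - phi_{kk} phi_{k-1,k-j},  j = 1..k-1.
Step k = 1:
  phi_11 = rho(1) = 0.3432.
Step k = 2:
  phi_22 = [rho(2) - phi_11 rho(1)] / [1 - phi_11 rho(1)] = [-0.1282 - (0.3432)(0.3432)] / [1 - (0.3432)(0.3432)]
         = -0.24598624 / 0.88221376 = -0.278828.
  Update: phi_21 = phi_11 - phi_22 phi_11 = 0.3432 - (-0.278828)(0.3432) = 0.438894.
Step k = 3:
  phi_33 = [rho(3) - phi_21 rho(2) - phi_22 rho(1)] / [1 - phi_21 rho(1) - phi_22 rho(2)]
    numerator   = -0.4872 - (0.438894)(-0.1282) - (-0.278828)(0.3432) = -0.3352399
    denominator = 1 - (0.438894)(0.3432) - (-0.278828)(-0.1282) = 0.81362581
  phi_33 = -0.3352399 / 0.81362581 = -0.412.
Therefore phi_{33} = -0.4120.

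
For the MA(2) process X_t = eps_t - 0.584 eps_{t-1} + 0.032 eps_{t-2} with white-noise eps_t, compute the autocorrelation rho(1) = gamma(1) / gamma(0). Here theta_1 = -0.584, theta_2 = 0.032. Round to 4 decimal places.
\rho(1) = -0.4491

For an MA(q) process with theta_0 = 1, the autocovariance is
  gamma(k) = sigma^2 * sum_{i=0..q-k} theta_i * theta_{i+k},
and rho(k) = gamma(k) / gamma(0). Sigma^2 cancels.
  numerator   = (1)*(-0.584) + (-0.584)*(0.032) = -0.602688.
  denominator = (1)^2 + (-0.584)^2 + (0.032)^2 = 1.34208.
  rho(1) = -0.602688 / 1.34208 = -0.4491.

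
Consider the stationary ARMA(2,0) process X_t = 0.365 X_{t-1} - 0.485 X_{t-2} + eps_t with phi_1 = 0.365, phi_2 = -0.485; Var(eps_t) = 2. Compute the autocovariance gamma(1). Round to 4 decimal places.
\gamma(1) = 0.6841

Multiply the model equation by X_{t-k} and take expectations. With theta_0 = psi_0 = 1 and psi_j the MA(infinity) weights, this gives
  gamma(k) - sum_i phi_i gamma(k-i) = c_k,
  c_k = sigma^2 * sum_{j=k..q} theta_j psi_{j-k}   (c_k = 0 for k > q),
using gamma(-m) = gamma(m).
Pure AR (q = 0): c_0 = sigma^2 = 2, c_k = 0 for k >= 1.
Equations for k = 0, 1, 2 (AR order 2, c_2 = 0):
  (E0) gamma(0) = phi_1 gamma(1) + phi_2 gamma(2) + c_0
  (E1) gamma(1) = phi_1 gamma(0) + phi_2 gamma(1) + c_1
  (E2) gamma(2) = phi_1 gamma(1) + phi_2 gamma(0)
From (E1): gamma(1) = A gamma(0) + B with
  A = phi_1 / (1 - phi_2) = 0.365 / 1.485 = 0.245791,   B = c_1 / (1 - phi_2) = 0 / 1.485 = 0.
Insert (E2) into (E0): gamma(0) (1 - phi_2^2) = phi_1 (1 + phi_2) gamma(1) + c_0.
  phi_1 (1 + phi_2) = (0.365)(0.515) = 0.187975,   1 - phi_2^2 = 0.764775.
Replace gamma(1) by A gamma(0) + B and collect gamma(0):
  gamma(0) [0.764775 - (0.187975)(0.245791)] = c_0 = 2
  gamma(0) * 0.718572 = 2
  gamma(0) = 2 / 0.718572 = 2.783296.
  gamma(1) = A gamma(0) = (0.245791)(2.783296) = 0.68411.
Therefore gamma(1) = 0.6841 (to 4 decimal places).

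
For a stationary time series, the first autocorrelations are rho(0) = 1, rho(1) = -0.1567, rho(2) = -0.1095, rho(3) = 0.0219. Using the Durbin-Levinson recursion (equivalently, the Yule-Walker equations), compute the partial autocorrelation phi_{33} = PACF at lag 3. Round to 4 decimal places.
\phi_{33} = -0.0200

The PACF at lag k is phi_{kk}, the last component of the solution
to the Yule-Walker system G_k phi = r_k where
  (G_k)_{ij} = rho(|i - j|), (r_k)_i = rho(i), i,j = 1..k.
Equivalently, Durbin-Levinson gives phi_{kk} iteratively:
  phi_{11} = rho(1)
  phi_{kk} = [rho(k) - sum_{j=1..k-1} phi_{k-1,j} rho(k-j)]
            / [1 - sum_{j=1..k-1} phi_{k-1,j} rho(j)],
  phi_{k,j} = phi_{k-1,j} - phi_{kk} phi_{k-1,k-j},  j = 1..k-1.
Step k = 1:
  phi_11 = rho(1) = -0.1567.
Step k = 2:
  phi_22 = [rho(2) - phi_11 rho(1)] / [1 - phi_11 rho(1)] = [-0.1095 - (-0.1567)(-0.1567)] / [1 - (-0.1567)(-0.1567)]
         = -0.13405489 / 0.97544511 = -0.137429.
  Update: phi_21 = phi_11 - phi_22 phi_11 = -0.1567 - (-0.137429)(-0.1567) = -0.178235.
Step k = 3:
  phi_33 = [rho(3) - phi_21 rho(2) - phi_22 rho(1)] / [1 - phi_21 rho(1) - phi_22 rho(2)]
    numerator   = 0.0219 - (-0.178235)(-0.1095) - (-0.137429)(-0.1567) = -0.01915195
    denominator = 1 - (-0.178235)(-0.1567) - (-0.137429)(-0.1095) = 0.95702202
  phi_33 = -0.01915195 / 0.95702202 = -0.02.
Therefore phi_{33} = -0.0200.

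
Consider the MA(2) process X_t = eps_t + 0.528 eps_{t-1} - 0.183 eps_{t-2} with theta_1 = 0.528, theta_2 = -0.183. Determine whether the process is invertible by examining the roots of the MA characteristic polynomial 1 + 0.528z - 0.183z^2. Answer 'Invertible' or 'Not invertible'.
\text{Invertible}

The MA(q) characteristic polynomial is P(z) = 1 + 0.528z - 0.183z^2.
Invertibility requires all roots to lie outside the unit circle, i.e. |z| > 1 for every root.
Set 1 + (0.528) z + (-0.183) z^2 = 0, i.e. a z^2 + b z + c = 0 with a = -0.183, b = 0.528, c = 1.
Discriminant D = b^2 - 4ac = (0.528)^2 - 4*(-0.183)*1 = 0.278784 - (-0.732) = 1.010784.
D >= 0, so the roots are real: z = (-b +/- sqrt(D)) / (2a) = (-0.528 +/- 1.005378) / (-0.366).
  z_1 = (-0.528 + 1.005378) / (-0.366) = -1.3043,   |z_1| = 1.3043.
  z_2 = (-0.528 - 1.005378) / (-0.366) = 4.1896,   |z_2| = 4.1896.
Moduli of all roots: 1.3043, 4.1896.
All moduli strictly greater than 1? Yes.
Verdict: Invertible.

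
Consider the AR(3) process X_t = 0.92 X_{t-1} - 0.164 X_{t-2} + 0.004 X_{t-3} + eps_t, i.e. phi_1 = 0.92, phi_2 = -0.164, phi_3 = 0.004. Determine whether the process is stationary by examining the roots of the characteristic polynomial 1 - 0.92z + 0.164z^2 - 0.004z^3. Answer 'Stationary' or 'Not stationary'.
\text{Stationary}

The AR(p) characteristic polynomial is P(z) = 1 - 0.92z + 0.164z^2 - 0.004z^3.
Stationarity requires all roots to lie outside the unit circle, i.e. |z| > 1 for every root.
Degree 3: look for a simple real root z0 first, then factor out (1 - z/z0) and solve the remaining quadratic.
Testing z0 = 5: P(5) = 1 + (-0.92)(5) + (0.164)(5)^2 + (-0.004)(5)^3
  = 1 + (-4.6) + (4.1) + (-0.5) = 0.  So z_0 = 5 is a root, |z_0| = 5.
Divide out the factor (1 - 0.2 z) = (1 - z/z0) (since 1/z0 = 0.2):
  P(z) = (1 - 0.2 z)(1 + (-0.72) z + (0.02) z^2)
  [check: z-coef -0.72 - (0.2) = -0.92; z^2-coef 0.02 - (0.2)(-0.72) = 0.164; z^3-coef -(0.2)(0.02) = -0.004.]
Remaining roots from the quadratic factor 1 + (-0.72) z + (0.02) z^2:
  Set 1 + (-0.72) z + (0.02) z^2 = 0, i.e. a z^2 + b z + c = 0 with a = 0.02, b = -0.72, c = 1.
  Discriminant D = b^2 - 4ac = (-0.72)^2 - 4*(0.02)*1 = 0.5184 - (0.08) = 0.4384.
  D >= 0, so the roots are real: z = (-b +/- sqrt(D)) / (2a) = (0.72 +/- 0.662118) / (0.04).
    z_1 = (0.72 + 0.662118) / (0.04) = 34.5529,   |z_1| = 34.5529.
    z_2 = (0.72 - 0.662118) / (0.04) = 1.4471,   |z_2| = 1.4471.
Moduli of all roots: 5.0000, 34.5529, 1.4471.
All moduli strictly greater than 1? Yes.
Verdict: Stationary.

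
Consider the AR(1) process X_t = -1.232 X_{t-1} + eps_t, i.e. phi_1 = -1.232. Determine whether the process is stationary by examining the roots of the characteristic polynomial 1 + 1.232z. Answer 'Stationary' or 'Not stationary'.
\text{Not stationary}

The AR(p) characteristic polynomial is P(z) = 1 + 1.232z.
Stationarity requires all roots to lie outside the unit circle, i.e. |z| > 1 for every root.
This is linear in z: 1 + (1.232) z = 0  =>  z = -1/(1.232) = -0.811688,  |z| = 0.811688.
Moduli of all roots: 0.8117.
All moduli strictly greater than 1? No.
Verdict: Not stationary.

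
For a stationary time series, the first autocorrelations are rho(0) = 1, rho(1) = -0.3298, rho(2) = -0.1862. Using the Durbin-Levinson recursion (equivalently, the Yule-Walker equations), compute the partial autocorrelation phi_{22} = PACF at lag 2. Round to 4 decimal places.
\phi_{22} = -0.3310

The PACF at lag k is phi_{kk}, the last component of the solution
to the Yule-Walker system G_k phi = r_k where
  (G_k)_{ij} = rho(|i - j|), (r_k)_i = rho(i), i,j = 1..k.
Equivalently, Durbin-Levinson gives phi_{kk} iteratively:
  phi_{11} = rho(1)
  phi_{kk} = [rho(k) - sum_{j=1..k-1} phi_{k-1,j} rho(k-j)]
            / [1 - sum_{j=1..k-1} phi_{k-1,j} rho(j)],
  phi_{k,j} = phi_{k-1,j} - phi_{kk} phi_{k-1,k-j},  j = 1..k-1.
Step k = 1:
  phi_11 = rho(1) = -0.3298.
Step k = 2:
  phi_22 = [rho(2) - phi_11 rho(1)] / [1 - phi_11 rho(1)] = [-0.1862 - (-0.3298)(-0.3298)] / [1 - (-0.3298)(-0.3298)]
         = -0.29496804 / 0.89123196 = -0.331.
Therefore phi_{22} = -0.3310.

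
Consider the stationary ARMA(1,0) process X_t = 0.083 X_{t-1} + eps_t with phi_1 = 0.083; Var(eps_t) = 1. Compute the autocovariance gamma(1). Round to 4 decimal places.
\gamma(1) = 0.0836

Multiply the model equation by X_{t-k} and take expectations. With theta_0 = psi_0 = 1 and psi_j the MA(infinity) weights, this gives
  gamma(k) - sum_i phi_i gamma(k-i) = c_k,
  c_k = sigma^2 * sum_{j=k..q} theta_j psi_{j-k}   (c_k = 0 for k > q),
using gamma(-m) = gamma(m).
Pure AR (q = 0): c_0 = sigma^2 = 1, c_k = 0 for k >= 1.
Equations for k = 0 and k = 1 (AR order 1):
  gamma(0) = phi_1 gamma(1) + c_0
  gamma(1) = phi_1 gamma(0) + c_1
Substituting the second into the first: gamma(0) (1 - phi_1^2) = c_0 + phi_1 c_1, so
  gamma(0) = c_0 / (1 - phi_1^2) = 1 / (1 - (0.083)^2) = 1 / 0.993111 = 1.006937.
  gamma(1) = phi_1 gamma(0) = (0.083)(1.006937) = 0.083576.
Therefore gamma(1) = 0.0836 (to 4 decimal places).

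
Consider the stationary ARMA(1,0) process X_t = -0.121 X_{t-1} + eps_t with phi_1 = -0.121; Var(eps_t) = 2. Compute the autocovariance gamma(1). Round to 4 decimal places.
\gamma(1) = -0.2456

Multiply the model equation by X_{t-k} and take expectations. With theta_0 = psi_0 = 1 and psi_j the MA(infinity) weights, this gives
  gamma(k) - sum_i phi_i gamma(k-i) = c_k,
  c_k = sigma^2 * sum_{j=k..q} theta_j psi_{j-k}   (c_k = 0 for k > q),
using gamma(-m) = gamma(m).
Pure AR (q = 0): c_0 = sigma^2 = 2, c_k = 0 for k >= 1.
Equations for k = 0 and k = 1 (AR order 1):
  gamma(0) = phi_1 gamma(1) + c_0
  gamma(1) = phi_1 gamma(0) + c_1
Substituting the second into the first: gamma(0) (1 - phi_1^2) = c_0 + phi_1 c_1, so
  gamma(0) = c_0 / (1 - phi_1^2) = 2 / (1 - (-0.121)^2) = 2 / 0.985359 = 2.029717.
  gamma(1) = phi_1 gamma(0) = (-0.121)(2.029717) = -0.245596.
Therefore gamma(1) = -0.2456 (to 4 decimal places).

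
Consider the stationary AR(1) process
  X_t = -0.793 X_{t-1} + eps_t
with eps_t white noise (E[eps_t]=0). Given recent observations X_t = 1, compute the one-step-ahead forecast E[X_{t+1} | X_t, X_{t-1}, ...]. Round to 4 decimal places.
E[X_{t+1} \mid \mathcal F_t] = -0.7930

For an AR(p) model X_t = c + sum_i phi_i X_{t-i} + eps_t, the
one-step-ahead conditional mean is
  E[X_{t+1} | X_t, ...] = c + sum_i phi_i X_{t+1-i}.
Substitute known values:
  E[X_{t+1} | ...] = (-0.793) * (1)
                   = -0.7930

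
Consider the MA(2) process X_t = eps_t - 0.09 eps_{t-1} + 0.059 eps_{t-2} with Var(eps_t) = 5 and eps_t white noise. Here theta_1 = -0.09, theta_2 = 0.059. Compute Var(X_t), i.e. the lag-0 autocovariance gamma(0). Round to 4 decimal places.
\gamma(0) = 5.0579

For an MA(q) process X_t = eps_t + sum_i theta_i eps_{t-i} with
Var(eps_t) = sigma^2, the variance is
  gamma(0) = sigma^2 * (1 + sum_i theta_i^2).
  sum_i theta_i^2 = (-0.09)^2 + (0.059)^2 = 0.0081 + 0.003481 = 0.011581.
  gamma(0) = 5 * (1 + 0.011581) = 5 * 1.011581 = 5.057905, which rounds to 5.0579.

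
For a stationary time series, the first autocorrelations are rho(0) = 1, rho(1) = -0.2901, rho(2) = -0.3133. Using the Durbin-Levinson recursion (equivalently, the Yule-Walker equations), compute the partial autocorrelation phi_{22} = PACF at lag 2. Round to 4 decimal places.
\phi_{22} = -0.4340

The PACF at lag k is phi_{kk}, the last component of the solution
to the Yule-Walker system G_k phi = r_k where
  (G_k)_{ij} = rho(|i - j|), (r_k)_i = rho(i), i,j = 1..k.
Equivalently, Durbin-Levinson gives phi_{kk} iteratively:
  phi_{11} = rho(1)
  phi_{kk} = [rho(k) - sum_{j=1..k-1} phi_{k-1,j} rho(k-j)]
            / [1 - sum_{j=1..k-1} phi_{k-1,j} rho(j)],
  phi_{k,j} = phi_{k-1,j} - phi_{kk} phi_{k-1,k-j},  j = 1..k-1.
Step k = 1:
  phi_11 = rho(1) = -0.2901.
Step k = 2:
  phi_22 = [rho(2) - phi_11 rho(1)] / [1 - phi_11 rho(1)] = [-0.3133 - (-0.2901)(-0.2901)] / [1 - (-0.2901)(-0.2901)]
         = -0.39745801 / 0.91584199 = -0.434.
Therefore phi_{22} = -0.4340.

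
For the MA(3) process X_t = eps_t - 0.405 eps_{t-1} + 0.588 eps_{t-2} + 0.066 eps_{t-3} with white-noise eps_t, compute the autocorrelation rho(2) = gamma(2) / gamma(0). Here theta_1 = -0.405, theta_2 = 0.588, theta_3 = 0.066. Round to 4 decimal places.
\rho(2) = 0.3707

For an MA(q) process with theta_0 = 1, the autocovariance is
  gamma(k) = sigma^2 * sum_{i=0..q-k} theta_i * theta_{i+k},
and rho(k) = gamma(k) / gamma(0). Sigma^2 cancels.
  numerator   = (1)*(0.588) + (-0.405)*(0.066) = 0.56127.
  denominator = (1)^2 + (-0.405)^2 + (0.588)^2 + (0.066)^2 = 1.514125.
  rho(2) = 0.56127 / 1.514125 = 0.3707.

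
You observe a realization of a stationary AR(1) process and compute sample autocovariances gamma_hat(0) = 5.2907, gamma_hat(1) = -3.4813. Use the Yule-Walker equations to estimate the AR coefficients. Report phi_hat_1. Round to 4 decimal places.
\hat\phi_{1} = -0.6580

The Yule-Walker equations for an AR(p) process read, in matrix form,
  Gamma_p phi = r_p,   with   (Gamma_p)_{ij} = gamma(|i - j|),
                       (r_p)_i = gamma(i),   i,j = 1..p.
Substitute the sample gammas (Toeplitz matrix and right-hand side of size 1):
  Gamma_p = [[5.2907]]
  r_p     = [-3.4813]
With p = 1 this is the single equation gamma(0) phi_1 = gamma(1):
  phi_hat_1 = gamma(1) / gamma(0) = -3.4813 / 5.2907 = -0.6580.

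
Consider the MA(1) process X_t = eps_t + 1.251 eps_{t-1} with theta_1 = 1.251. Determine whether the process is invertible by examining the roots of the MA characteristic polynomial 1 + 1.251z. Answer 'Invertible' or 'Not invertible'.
\text{Not invertible}

The MA(q) characteristic polynomial is P(z) = 1 + 1.251z.
Invertibility requires all roots to lie outside the unit circle, i.e. |z| > 1 for every root.
This is linear in z: 1 + (1.251) z = 0  =>  z = -1/(1.251) = -0.799361,  |z| = 0.799361.
Moduli of all roots: 0.7994.
All moduli strictly greater than 1? No.
Verdict: Not invertible.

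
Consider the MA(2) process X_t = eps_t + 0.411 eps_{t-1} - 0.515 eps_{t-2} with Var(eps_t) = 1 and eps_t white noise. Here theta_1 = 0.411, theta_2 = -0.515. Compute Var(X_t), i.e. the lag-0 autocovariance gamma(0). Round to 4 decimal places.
\gamma(0) = 1.4341

For an MA(q) process X_t = eps_t + sum_i theta_i eps_{t-i} with
Var(eps_t) = sigma^2, the variance is
  gamma(0) = sigma^2 * (1 + sum_i theta_i^2).
  sum_i theta_i^2 = (0.411)^2 + (-0.515)^2 = 0.168921 + 0.265225 = 0.434146.
  gamma(0) = 1 * (1 + 0.434146) = 1 * 1.434146 = 1.434146, which rounds to 1.4341.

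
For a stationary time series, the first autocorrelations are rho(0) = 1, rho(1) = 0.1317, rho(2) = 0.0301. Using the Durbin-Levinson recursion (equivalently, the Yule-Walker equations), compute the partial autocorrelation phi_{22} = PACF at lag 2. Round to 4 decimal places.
\phi_{22} = 0.0130

The PACF at lag k is phi_{kk}, the last component of the solution
to the Yule-Walker system G_k phi = r_k where
  (G_k)_{ij} = rho(|i - j|), (r_k)_i = rho(i), i,j = 1..k.
Equivalently, Durbin-Levinson gives phi_{kk} iteratively:
  phi_{11} = rho(1)
  phi_{kk} = [rho(k) - sum_{j=1..k-1} phi_{k-1,j} rho(k-j)]
            / [1 - sum_{j=1..k-1} phi_{k-1,j} rho(j)],
  phi_{k,j} = phi_{k-1,j} - phi_{kk} phi_{k-1,k-j},  j = 1..k-1.
Step k = 1:
  phi_11 = rho(1) = 0.1317.
Step k = 2:
  phi_22 = [rho(2) - phi_11 rho(1)] / [1 - phi_11 rho(1)] = [0.0301 - (0.1317)(0.1317)] / [1 - (0.1317)(0.1317)]
         = 0.01275511 / 0.98265511 = 0.013.
Therefore phi_{22} = 0.0130.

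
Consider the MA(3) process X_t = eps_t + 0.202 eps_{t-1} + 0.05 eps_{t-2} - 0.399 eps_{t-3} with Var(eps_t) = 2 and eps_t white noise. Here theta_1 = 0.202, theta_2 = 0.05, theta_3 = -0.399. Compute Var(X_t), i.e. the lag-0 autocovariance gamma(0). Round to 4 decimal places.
\gamma(0) = 2.4050

For an MA(q) process X_t = eps_t + sum_i theta_i eps_{t-i} with
Var(eps_t) = sigma^2, the variance is
  gamma(0) = sigma^2 * (1 + sum_i theta_i^2).
  sum_i theta_i^2 = (0.202)^2 + (0.05)^2 + (-0.399)^2 = 0.040804 + 0.0025 + 0.159201 = 0.202505.
  gamma(0) = 2 * (1 + 0.202505) = 2 * 1.202505 = 2.40501, which rounds to 2.4050.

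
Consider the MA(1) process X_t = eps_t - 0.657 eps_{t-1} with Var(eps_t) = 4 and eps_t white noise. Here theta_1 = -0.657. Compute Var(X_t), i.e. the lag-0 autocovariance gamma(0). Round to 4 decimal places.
\gamma(0) = 5.7266

For an MA(q) process X_t = eps_t + sum_i theta_i eps_{t-i} with
Var(eps_t) = sigma^2, the variance is
  gamma(0) = sigma^2 * (1 + sum_i theta_i^2).
  sum_i theta_i^2 = (-0.657)^2 = 0.431649.
  gamma(0) = 4 * (1 + 0.431649) = 4 * 1.431649 = 5.726596, which rounds to 5.7266.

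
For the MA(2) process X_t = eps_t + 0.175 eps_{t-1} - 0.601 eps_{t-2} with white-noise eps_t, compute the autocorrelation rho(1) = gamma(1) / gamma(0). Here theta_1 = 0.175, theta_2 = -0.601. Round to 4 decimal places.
\rho(1) = 0.0502

For an MA(q) process with theta_0 = 1, the autocovariance is
  gamma(k) = sigma^2 * sum_{i=0..q-k} theta_i * theta_{i+k},
and rho(k) = gamma(k) / gamma(0). Sigma^2 cancels.
  numerator   = (1)*(0.175) + (0.175)*(-0.601) = 0.069825.
  denominator = (1)^2 + (0.175)^2 + (-0.601)^2 = 1.391826.
  rho(1) = 0.069825 / 1.391826 = 0.0502.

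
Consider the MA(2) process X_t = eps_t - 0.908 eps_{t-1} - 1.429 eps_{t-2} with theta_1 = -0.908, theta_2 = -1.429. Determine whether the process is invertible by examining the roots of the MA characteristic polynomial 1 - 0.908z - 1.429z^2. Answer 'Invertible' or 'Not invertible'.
\text{Not invertible}

The MA(q) characteristic polynomial is P(z) = 1 - 0.908z - 1.429z^2.
Invertibility requires all roots to lie outside the unit circle, i.e. |z| > 1 for every root.
Set 1 + (-0.908) z + (-1.429) z^2 = 0, i.e. a z^2 + b z + c = 0 with a = -1.429, b = -0.908, c = 1.
Discriminant D = b^2 - 4ac = (-0.908)^2 - 4*(-1.429)*1 = 0.824464 - (-5.716) = 6.540464.
D >= 0, so the roots are real: z = (-b +/- sqrt(D)) / (2a) = (0.908 +/- 2.557433) / (-2.858).
  z_1 = (0.908 + 2.557433) / (-2.858) = -1.2125,   |z_1| = 1.2125.
  z_2 = (0.908 - 2.557433) / (-2.858) = 0.5771,   |z_2| = 0.5771.
Moduli of all roots: 1.2125, 0.5771.
All moduli strictly greater than 1? No.
Verdict: Not invertible.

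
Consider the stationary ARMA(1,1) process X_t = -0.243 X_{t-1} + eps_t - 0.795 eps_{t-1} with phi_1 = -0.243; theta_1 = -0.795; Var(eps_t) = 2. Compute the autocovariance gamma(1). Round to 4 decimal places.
\gamma(1) = -2.6325

Multiply the model equation by X_{t-k} and take expectations. With theta_0 = psi_0 = 1 and psi_j the MA(infinity) weights, this gives
  gamma(k) - sum_i phi_i gamma(k-i) = c_k,
  c_k = sigma^2 * sum_{j=k..q} theta_j psi_{j-k}   (c_k = 0 for k > q),
using gamma(-m) = gamma(m).
psi-weights needed (psi_j = theta_j + sum_i phi_i psi_{j-i}):
  psi_1 = theta_1 + phi_1 = -0.795 + (-0.243) = -1.038
Right-hand sides:
  c_0 = sigma^2 (1 + theta_1 psi_1) = 2 * (1 + (-0.795)(-1.038)) = 2 * 1.82521 = 3.65042
  c_1 = sigma^2 theta_1 = 2 * (-0.795) = -1.59
  c_2 = 0
Equations for k = 0 and k = 1 (AR order 1):
  gamma(0) = phi_1 gamma(1) + c_0
  gamma(1) = phi_1 gamma(0) + c_1
Substituting the second into the first: gamma(0) (1 - phi_1^2) = c_0 + phi_1 c_1, so
  gamma(0) = (c_0 + phi_1 c_1) / (1 - phi_1^2) = (3.65042 + (-0.243)(-1.59)) / (1 - (-0.243)^2) = 4.03679 / 0.940951 = 4.290117.
  gamma(1) = phi_1 gamma(0) + c_1 = (-0.243)(4.290117) + (-1.59) = -2.632498.
Therefore gamma(1) = -2.6325 (to 4 decimal places).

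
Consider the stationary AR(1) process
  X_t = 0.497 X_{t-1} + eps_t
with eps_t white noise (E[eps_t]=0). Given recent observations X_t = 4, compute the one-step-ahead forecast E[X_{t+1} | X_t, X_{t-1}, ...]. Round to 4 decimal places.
E[X_{t+1} \mid \mathcal F_t] = 1.9880

For an AR(p) model X_t = c + sum_i phi_i X_{t-i} + eps_t, the
one-step-ahead conditional mean is
  E[X_{t+1} | X_t, ...] = c + sum_i phi_i X_{t+1-i}.
Substitute known values:
  E[X_{t+1} | ...] = (0.497) * (4)
                   = 1.9880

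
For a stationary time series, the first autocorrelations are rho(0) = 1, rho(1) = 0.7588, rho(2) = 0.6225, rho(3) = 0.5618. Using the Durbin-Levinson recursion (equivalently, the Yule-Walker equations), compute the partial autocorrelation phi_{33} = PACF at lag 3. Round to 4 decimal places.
\phi_{33} = 0.1382

The PACF at lag k is phi_{kk}, the last component of the solution
to the Yule-Walker system G_k phi = r_k where
  (G_k)_{ij} = rho(|i - j|), (r_k)_i = rho(i), i,j = 1..k.
Equivalently, Durbin-Levinson gives phi_{kk} iteratively:
  phi_{11} = rho(1)
  phi_{kk} = [rho(k) - sum_{j=1..k-1} phi_{k-1,j} rho(k-j)]
            / [1 - sum_{j=1..k-1} phi_{k-1,j} rho(j)],
  phi_{k,j} = phi_{k-1,j} - phi_{kk} phi_{k-1,k-j},  j = 1..k-1.
Step k = 1:
  phi_11 = rho(1) = 0.7588.
Step k = 2:
  phi_22 = [rho(2) - phi_11 rho(1)] / [1 - phi_11 rho(1)] = [0.6225 - (0.7588)(0.7588)] / [1 - (0.7588)(0.7588)]
         = 0.04672256 / 0.42422256 = 0.110137.
  Update: phi_21 = phi_11 - phi_22 phi_11 = 0.7588 - (0.110137)(0.7588) = 0.675228.
Step k = 3:
  phi_33 = [rho(3) - phi_21 rho(2) - phi_22 rho(1)] / [1 - phi_21 rho(1) - phi_22 rho(2)]
    numerator   = 0.5618 - (0.675228)(0.6225) - (0.110137)(0.7588) = 0.05789861
    denominator = 1 - (0.675228)(0.7588) - (0.110137)(0.6225) = 0.41907668
  phi_33 = 0.05789861 / 0.41907668 = 0.1382.
Therefore phi_{33} = 0.1382.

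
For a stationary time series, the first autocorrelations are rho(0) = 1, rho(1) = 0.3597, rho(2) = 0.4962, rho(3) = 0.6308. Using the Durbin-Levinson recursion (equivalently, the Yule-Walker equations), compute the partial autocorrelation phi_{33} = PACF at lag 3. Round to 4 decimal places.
\phi_{33} = 0.5250

The PACF at lag k is phi_{kk}, the last component of the solution
to the Yule-Walker system G_k phi = r_k where
  (G_k)_{ij} = rho(|i - j|), (r_k)_i = rho(i), i,j = 1..k.
Equivalently, Durbin-Levinson gives phi_{kk} iteratively:
  phi_{11} = rho(1)
  phi_{kk} = [rho(k) - sum_{j=1..k-1} phi_{k-1,j} rho(k-j)]
            / [1 - sum_{j=1..k-1} phi_{k-1,j} rho(j)],
  phi_{k,j} = phi_{k-1,j} - phi_{kk} phi_{k-1,k-j},  j = 1..k-1.
Step k = 1:
  phi_11 = rho(1) = 0.3597.
Step k = 2:
  phi_22 = [rho(2) - phi_11 rho(1)] / [1 - phi_11 rho(1)] = [0.4962 - (0.3597)(0.3597)] / [1 - (0.3597)(0.3597)]
         = 0.36681591 / 0.87061591 = 0.421329.
  Update: phi_21 = phi_11 - phi_22 phi_11 = 0.3597 - (0.421329)(0.3597) = 0.208148.
Step k = 3:
  phi_33 = [rho(3) - phi_21 rho(2) - phi_22 rho(1)] / [1 - phi_21 rho(1) - phi_22 rho(2)]
    numerator   = 0.6308 - (0.208148)(0.4962) - (0.421329)(0.3597) = 0.3759649
    denominator = 1 - (0.208148)(0.3597) - (0.421329)(0.4962) = 0.71606565
  phi_33 = 0.3759649 / 0.71606565 = 0.525.
Therefore phi_{33} = 0.5250.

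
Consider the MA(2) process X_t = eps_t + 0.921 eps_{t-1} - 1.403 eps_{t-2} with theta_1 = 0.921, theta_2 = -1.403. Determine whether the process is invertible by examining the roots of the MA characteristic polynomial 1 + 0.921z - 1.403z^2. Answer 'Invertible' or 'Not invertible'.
\text{Not invertible}

The MA(q) characteristic polynomial is P(z) = 1 + 0.921z - 1.403z^2.
Invertibility requires all roots to lie outside the unit circle, i.e. |z| > 1 for every root.
Set 1 + (0.921) z + (-1.403) z^2 = 0, i.e. a z^2 + b z + c = 0 with a = -1.403, b = 0.921, c = 1.
Discriminant D = b^2 - 4ac = (0.921)^2 - 4*(-1.403)*1 = 0.848241 - (-5.612) = 6.460241.
D >= 0, so the roots are real: z = (-b +/- sqrt(D)) / (2a) = (-0.921 +/- 2.5417) / (-2.806).
  z_1 = (-0.921 + 2.5417) / (-2.806) = -0.5776,   |z_1| = 0.5776.
  z_2 = (-0.921 - 2.5417) / (-2.806) = 1.234,   |z_2| = 1.234.
Moduli of all roots: 0.5776, 1.2340.
All moduli strictly greater than 1? No.
Verdict: Not invertible.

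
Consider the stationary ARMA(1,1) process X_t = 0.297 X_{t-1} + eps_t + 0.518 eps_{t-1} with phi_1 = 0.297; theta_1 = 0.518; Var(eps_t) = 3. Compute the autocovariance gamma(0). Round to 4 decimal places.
\gamma(0) = 5.1855

Multiply the model equation by X_{t-k} and take expectations. With theta_0 = psi_0 = 1 and psi_j the MA(infinity) weights, this gives
  gamma(k) - sum_i phi_i gamma(k-i) = c_k,
  c_k = sigma^2 * sum_{j=k..q} theta_j psi_{j-k}   (c_k = 0 for k > q),
using gamma(-m) = gamma(m).
psi-weights needed (psi_j = theta_j + sum_i phi_i psi_{j-i}):
  psi_1 = theta_1 + phi_1 = 0.518 + (0.297) = 0.815
Right-hand sides:
  c_0 = sigma^2 (1 + theta_1 psi_1) = 3 * (1 + (0.518)(0.815)) = 3 * 1.42217 = 4.26651
  c_1 = sigma^2 theta_1 = 3 * (0.518) = 1.554
  c_2 = 0
Equations for k = 0 and k = 1 (AR order 1):
  gamma(0) = phi_1 gamma(1) + c_0
  gamma(1) = phi_1 gamma(0) + c_1
Substituting the second into the first: gamma(0) (1 - phi_1^2) = c_0 + phi_1 c_1, so
  gamma(0) = (c_0 + phi_1 c_1) / (1 - phi_1^2) = (4.26651 + (0.297)(1.554)) / (1 - (0.297)^2) = 4.728048 / 0.911791 = 5.185451.
Therefore gamma(0) = 5.1855 (to 4 decimal places).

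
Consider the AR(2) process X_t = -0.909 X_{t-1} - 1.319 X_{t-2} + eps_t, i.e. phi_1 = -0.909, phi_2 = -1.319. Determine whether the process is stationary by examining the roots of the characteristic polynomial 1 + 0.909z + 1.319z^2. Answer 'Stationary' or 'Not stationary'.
\text{Not stationary}

The AR(p) characteristic polynomial is P(z) = 1 + 0.909z + 1.319z^2.
Stationarity requires all roots to lie outside the unit circle, i.e. |z| > 1 for every root.
Set 1 + (0.909) z + (1.319) z^2 = 0, i.e. a z^2 + b z + c = 0 with a = 1.319, b = 0.909, c = 1.
Discriminant D = b^2 - 4ac = (0.909)^2 - 4*(1.319)*1 = 0.826281 - (5.276) = -4.449719.
D < 0, so the roots are the complex-conjugate pair z = (-b +/- i sqrt(-D)) / (2a) = -0.3446 +/- 0.7996i.
For a conjugate pair |z|^2 = z * conj(z) = (product of roots) = c/a = 1/(1.319) = 0.75815, so |z| = sqrt(0.75815) = 0.8707 for both roots.
Moduli of all roots: 0.8707, 0.8707.
All moduli strictly greater than 1? No.
Verdict: Not stationary.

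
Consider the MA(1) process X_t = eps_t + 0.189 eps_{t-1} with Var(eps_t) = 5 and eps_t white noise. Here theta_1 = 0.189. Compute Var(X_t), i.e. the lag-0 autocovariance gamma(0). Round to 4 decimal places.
\gamma(0) = 5.1786

For an MA(q) process X_t = eps_t + sum_i theta_i eps_{t-i} with
Var(eps_t) = sigma^2, the variance is
  gamma(0) = sigma^2 * (1 + sum_i theta_i^2).
  sum_i theta_i^2 = (0.189)^2 = 0.035721.
  gamma(0) = 5 * (1 + 0.035721) = 5 * 1.035721 = 5.178605, which rounds to 5.1786.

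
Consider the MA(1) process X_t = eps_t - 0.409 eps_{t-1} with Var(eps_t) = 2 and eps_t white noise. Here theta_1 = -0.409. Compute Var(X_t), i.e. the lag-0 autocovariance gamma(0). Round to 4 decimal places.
\gamma(0) = 2.3346

For an MA(q) process X_t = eps_t + sum_i theta_i eps_{t-i} with
Var(eps_t) = sigma^2, the variance is
  gamma(0) = sigma^2 * (1 + sum_i theta_i^2).
  sum_i theta_i^2 = (-0.409)^2 = 0.167281.
  gamma(0) = 2 * (1 + 0.167281) = 2 * 1.167281 = 2.334562, which rounds to 2.3346.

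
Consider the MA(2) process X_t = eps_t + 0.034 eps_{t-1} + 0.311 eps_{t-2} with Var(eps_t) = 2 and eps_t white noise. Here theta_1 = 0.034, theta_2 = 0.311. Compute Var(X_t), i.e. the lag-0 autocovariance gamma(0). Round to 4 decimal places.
\gamma(0) = 2.1958

For an MA(q) process X_t = eps_t + sum_i theta_i eps_{t-i} with
Var(eps_t) = sigma^2, the variance is
  gamma(0) = sigma^2 * (1 + sum_i theta_i^2).
  sum_i theta_i^2 = (0.034)^2 + (0.311)^2 = 0.001156 + 0.096721 = 0.097877.
  gamma(0) = 2 * (1 + 0.097877) = 2 * 1.097877 = 2.195754, which rounds to 2.1958.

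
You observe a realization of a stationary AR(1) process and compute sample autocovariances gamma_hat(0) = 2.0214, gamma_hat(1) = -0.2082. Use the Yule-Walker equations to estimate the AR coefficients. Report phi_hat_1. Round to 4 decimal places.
\hat\phi_{1} = -0.1030

The Yule-Walker equations for an AR(p) process read, in matrix form,
  Gamma_p phi = r_p,   with   (Gamma_p)_{ij} = gamma(|i - j|),
                       (r_p)_i = gamma(i),   i,j = 1..p.
Substitute the sample gammas (Toeplitz matrix and right-hand side of size 1):
  Gamma_p = [[2.0214]]
  r_p     = [-0.2082]
With p = 1 this is the single equation gamma(0) phi_1 = gamma(1):
  phi_hat_1 = gamma(1) / gamma(0) = -0.2082 / 2.0214 = -0.1030.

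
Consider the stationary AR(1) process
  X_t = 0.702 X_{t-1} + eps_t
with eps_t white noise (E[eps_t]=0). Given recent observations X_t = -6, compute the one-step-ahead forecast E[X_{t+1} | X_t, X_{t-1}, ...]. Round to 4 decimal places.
E[X_{t+1} \mid \mathcal F_t] = -4.2120

For an AR(p) model X_t = c + sum_i phi_i X_{t-i} + eps_t, the
one-step-ahead conditional mean is
  E[X_{t+1} | X_t, ...] = c + sum_i phi_i X_{t+1-i}.
Substitute known values:
  E[X_{t+1} | ...] = (0.702) * (-6)
                   = -4.2120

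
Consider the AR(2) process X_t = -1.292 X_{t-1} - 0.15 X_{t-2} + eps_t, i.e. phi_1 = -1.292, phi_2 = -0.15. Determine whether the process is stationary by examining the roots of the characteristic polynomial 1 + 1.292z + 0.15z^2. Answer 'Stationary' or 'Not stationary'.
\text{Not stationary}

The AR(p) characteristic polynomial is P(z) = 1 + 1.292z + 0.15z^2.
Stationarity requires all roots to lie outside the unit circle, i.e. |z| > 1 for every root.
Set 1 + (1.292) z + (0.15) z^2 = 0, i.e. a z^2 + b z + c = 0 with a = 0.15, b = 1.292, c = 1.
Discriminant D = b^2 - 4ac = (1.292)^2 - 4*(0.15)*1 = 1.669264 - (0.6) = 1.069264.
D >= 0, so the roots are real: z = (-b +/- sqrt(D)) / (2a) = (-1.292 +/- 1.034052) / (0.3).
  z_1 = (-1.292 + 1.034052) / (0.3) = -0.8598,   |z_1| = 0.8598.
  z_2 = (-1.292 - 1.034052) / (0.3) = -7.7535,   |z_2| = 7.7535.
Moduli of all roots: 0.8598, 7.7535.
All moduli strictly greater than 1? No.
Verdict: Not stationary.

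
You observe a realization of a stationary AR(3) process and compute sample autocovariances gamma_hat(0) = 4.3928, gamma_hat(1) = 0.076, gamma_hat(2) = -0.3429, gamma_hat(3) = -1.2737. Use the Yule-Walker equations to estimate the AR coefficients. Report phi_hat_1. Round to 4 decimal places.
\hat\phi_{1} = -0.0040

The Yule-Walker equations for an AR(p) process read, in matrix form,
  Gamma_p phi = r_p,   with   (Gamma_p)_{ij} = gamma(|i - j|),
                       (r_p)_i = gamma(i),   i,j = 1..p.
Substitute the sample gammas (Toeplitz matrix and right-hand side of size 3):
  Gamma_p = [[4.3928, 0.076, -0.3429], [0.076, 4.3928, 0.076], [-0.3429, 0.076, 4.3928]]
  r_p     = [0.076, -0.3429, -1.2737]
Written out (R1..R3):
  (R1) 4.3928 phi_1 + 0.076 phi_2 - 0.3429 phi_3 = 0.076
  (R2) 0.076 phi_1 + 4.3928 phi_2 + 0.076 phi_3 = -0.3429
  (R3) -0.3429 phi_1 + 0.076 phi_2 + 4.3928 phi_3 = -1.2737
Gaussian elimination:
  R2 <- R2 - (0.076/4.3928) R1 = R2 - (0.017301) R1:  4.391485 phi_2 + 0.081933 phi_3 = -0.344215
  R3 <- R3 - (-0.3429/4.3928) R1 = R3 - (-0.07806) R1:  0.081933 phi_2 + 4.366033 phi_3 = -1.267767
  R3 <- R3 - (0.081933/4.391485) R2 = R3 - (0.018657) R2:  4.364505 phi_3 = -1.261345
Back-substitution:
  phi_hat_3 = -1.261345 / 4.364505 = -0.289001
  phi_hat_2 = (-0.344215 - (0.081933)(-0.289001)) / 4.391485 = -0.07299
  phi_hat_1 = (0.076 - (0.076)(-0.07299) - (-0.3429)(-0.289001)) / 4.3928 = -0.003995
So phi_hat = [-0.0040, -0.0730, -0.2890].
Therefore phi_hat_1 = -0.0040.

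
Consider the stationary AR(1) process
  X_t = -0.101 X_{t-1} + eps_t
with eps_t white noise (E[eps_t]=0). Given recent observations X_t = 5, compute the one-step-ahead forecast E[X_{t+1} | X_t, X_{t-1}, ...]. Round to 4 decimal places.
E[X_{t+1} \mid \mathcal F_t] = -0.5050

For an AR(p) model X_t = c + sum_i phi_i X_{t-i} + eps_t, the
one-step-ahead conditional mean is
  E[X_{t+1} | X_t, ...] = c + sum_i phi_i X_{t+1-i}.
Substitute known values:
  E[X_{t+1} | ...] = (-0.101) * (5)
                   = -0.5050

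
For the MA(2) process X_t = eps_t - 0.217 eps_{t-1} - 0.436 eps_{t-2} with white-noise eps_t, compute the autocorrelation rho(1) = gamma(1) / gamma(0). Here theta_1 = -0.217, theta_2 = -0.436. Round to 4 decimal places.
\rho(1) = -0.0989

For an MA(q) process with theta_0 = 1, the autocovariance is
  gamma(k) = sigma^2 * sum_{i=0..q-k} theta_i * theta_{i+k},
and rho(k) = gamma(k) / gamma(0). Sigma^2 cancels.
  numerator   = (1)*(-0.217) + (-0.217)*(-0.436) = -0.122388.
  denominator = (1)^2 + (-0.217)^2 + (-0.436)^2 = 1.237185.
  rho(1) = -0.122388 / 1.237185 = -0.0989.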